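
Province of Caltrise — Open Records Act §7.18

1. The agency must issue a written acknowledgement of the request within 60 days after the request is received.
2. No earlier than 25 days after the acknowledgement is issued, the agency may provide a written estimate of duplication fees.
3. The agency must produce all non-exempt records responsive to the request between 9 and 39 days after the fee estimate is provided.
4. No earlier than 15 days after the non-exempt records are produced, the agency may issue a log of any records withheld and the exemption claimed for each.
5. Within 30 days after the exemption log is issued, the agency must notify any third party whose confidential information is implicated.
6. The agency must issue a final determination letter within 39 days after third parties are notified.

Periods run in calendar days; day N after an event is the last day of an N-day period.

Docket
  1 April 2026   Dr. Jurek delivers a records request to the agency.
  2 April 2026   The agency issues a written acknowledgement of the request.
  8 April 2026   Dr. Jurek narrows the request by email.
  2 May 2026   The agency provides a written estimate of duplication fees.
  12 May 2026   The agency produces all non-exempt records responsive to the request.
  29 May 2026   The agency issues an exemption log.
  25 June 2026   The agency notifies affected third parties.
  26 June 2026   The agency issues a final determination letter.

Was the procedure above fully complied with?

Yes

Step 1: 60 days after 1 April 2026 (when the request is received) is 31 May 2026; completed 2 April 2026, before the deadline.
Step 2: the earliest permitted date is 25 days after 2 April 2026 (when the acknowledgement is issued), i.e. 27 April 2026; done 2 May 2026, after the minimum wait.
Step 3: the window is 9–39 days after 2 May 2026 (when the fee estimate is provided), so 11 May 2026 through 10 June 2026; 12 May 2026 falls inside that range.
Step 4: the earliest permitted date is 15 days after 12 May 2026 (when the non-exempt records are produced), i.e. 27 May 2026; done 29 May 2026, after the minimum wait.
Step 5: 30 days after 29 May 2026 (when the exemption log is issued) is 28 June 2026; 25 June 2026 is within that limit.
Step 6: 39 days after 25 June 2026 (when third parties are notified) is 3 August 2026; done 26 June 2026 — timely.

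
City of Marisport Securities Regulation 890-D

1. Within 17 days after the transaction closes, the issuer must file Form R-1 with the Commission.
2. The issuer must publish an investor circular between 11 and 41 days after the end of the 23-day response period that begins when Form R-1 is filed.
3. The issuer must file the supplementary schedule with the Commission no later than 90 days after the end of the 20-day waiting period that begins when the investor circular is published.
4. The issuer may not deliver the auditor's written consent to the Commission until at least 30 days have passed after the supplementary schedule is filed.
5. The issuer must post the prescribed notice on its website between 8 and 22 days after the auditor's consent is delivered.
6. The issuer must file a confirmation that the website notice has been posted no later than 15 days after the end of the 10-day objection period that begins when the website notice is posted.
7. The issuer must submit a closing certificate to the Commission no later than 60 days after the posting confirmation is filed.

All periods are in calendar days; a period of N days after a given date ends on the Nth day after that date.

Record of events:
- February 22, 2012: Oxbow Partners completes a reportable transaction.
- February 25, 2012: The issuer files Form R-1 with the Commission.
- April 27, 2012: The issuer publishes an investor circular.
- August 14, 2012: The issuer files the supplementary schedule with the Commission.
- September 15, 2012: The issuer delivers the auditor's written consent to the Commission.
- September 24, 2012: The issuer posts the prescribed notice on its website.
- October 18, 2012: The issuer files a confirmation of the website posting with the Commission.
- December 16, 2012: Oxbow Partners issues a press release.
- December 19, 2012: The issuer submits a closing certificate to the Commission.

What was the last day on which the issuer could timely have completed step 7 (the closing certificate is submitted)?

Step 7 runs from October 18, 2012, when the posting confirmation is filed. 60 days after October 18, 2012 is December 17, 2012.

December 17, 2012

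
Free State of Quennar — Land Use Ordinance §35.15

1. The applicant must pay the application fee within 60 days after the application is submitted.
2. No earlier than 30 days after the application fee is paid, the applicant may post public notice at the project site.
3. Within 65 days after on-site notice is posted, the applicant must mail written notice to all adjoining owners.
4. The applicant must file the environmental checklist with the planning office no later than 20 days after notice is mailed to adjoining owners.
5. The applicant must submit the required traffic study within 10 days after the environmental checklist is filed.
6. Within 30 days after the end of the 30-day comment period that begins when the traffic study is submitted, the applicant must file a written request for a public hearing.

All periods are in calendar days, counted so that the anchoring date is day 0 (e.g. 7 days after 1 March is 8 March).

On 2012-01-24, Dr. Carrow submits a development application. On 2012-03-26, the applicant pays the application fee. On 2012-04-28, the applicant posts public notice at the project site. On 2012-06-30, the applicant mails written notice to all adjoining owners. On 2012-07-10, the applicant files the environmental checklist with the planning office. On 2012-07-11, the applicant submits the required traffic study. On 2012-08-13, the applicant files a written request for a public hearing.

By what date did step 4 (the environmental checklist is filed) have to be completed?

Step 4 runs from 2012-06-30, when notice is mailed to adjoining owners. 20 days after 2012-06-30 is 2012-07-20.

2012-07-20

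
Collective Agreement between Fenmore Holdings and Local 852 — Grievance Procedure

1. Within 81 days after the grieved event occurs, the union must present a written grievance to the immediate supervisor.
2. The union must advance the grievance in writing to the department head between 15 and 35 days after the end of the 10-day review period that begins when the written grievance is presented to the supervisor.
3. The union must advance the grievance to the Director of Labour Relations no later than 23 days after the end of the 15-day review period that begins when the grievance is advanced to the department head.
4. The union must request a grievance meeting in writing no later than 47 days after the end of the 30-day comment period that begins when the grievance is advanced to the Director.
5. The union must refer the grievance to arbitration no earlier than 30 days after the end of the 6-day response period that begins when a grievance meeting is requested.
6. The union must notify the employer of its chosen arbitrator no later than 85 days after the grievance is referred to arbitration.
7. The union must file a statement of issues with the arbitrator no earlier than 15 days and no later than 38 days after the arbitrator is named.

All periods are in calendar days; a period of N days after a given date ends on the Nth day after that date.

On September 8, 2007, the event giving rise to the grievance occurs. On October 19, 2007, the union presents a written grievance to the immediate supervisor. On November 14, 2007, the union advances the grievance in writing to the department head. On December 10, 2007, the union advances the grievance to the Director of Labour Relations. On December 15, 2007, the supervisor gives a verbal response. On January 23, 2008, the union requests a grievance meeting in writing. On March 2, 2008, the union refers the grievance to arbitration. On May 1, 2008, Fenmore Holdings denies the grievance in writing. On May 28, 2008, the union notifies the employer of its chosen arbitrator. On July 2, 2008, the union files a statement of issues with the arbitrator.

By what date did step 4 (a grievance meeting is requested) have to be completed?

The grievance is advanced to the Director on December 10, 2007; the 30-day comment period therefore ends January 9, 2008, and step 4 runs from that date. 47 days after January 9, 2008 is February 25, 2008.

February 25, 2008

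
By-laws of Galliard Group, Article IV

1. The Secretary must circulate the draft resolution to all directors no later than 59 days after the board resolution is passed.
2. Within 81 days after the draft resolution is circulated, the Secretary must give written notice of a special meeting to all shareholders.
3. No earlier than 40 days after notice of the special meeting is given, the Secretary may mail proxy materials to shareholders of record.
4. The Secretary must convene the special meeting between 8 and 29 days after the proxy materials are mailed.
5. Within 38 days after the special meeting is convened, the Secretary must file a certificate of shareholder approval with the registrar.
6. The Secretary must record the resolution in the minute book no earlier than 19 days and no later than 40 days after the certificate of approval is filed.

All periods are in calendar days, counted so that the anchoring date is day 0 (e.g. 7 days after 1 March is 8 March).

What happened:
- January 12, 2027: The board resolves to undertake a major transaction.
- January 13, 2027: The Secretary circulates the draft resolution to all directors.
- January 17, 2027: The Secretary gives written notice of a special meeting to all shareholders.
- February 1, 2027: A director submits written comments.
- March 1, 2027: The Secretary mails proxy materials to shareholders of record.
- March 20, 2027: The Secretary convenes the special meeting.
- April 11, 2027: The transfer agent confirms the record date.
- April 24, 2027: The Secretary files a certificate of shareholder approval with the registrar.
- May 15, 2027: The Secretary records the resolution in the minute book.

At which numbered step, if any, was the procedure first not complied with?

None — every step was satisfied

Step 1 — counting 59 days from January 12, 2027 (when the board resolution is passed) gives a deadline of March 12, 2027; January 13, 2027 is within that limit.
Step 2 — counting 81 days from January 13, 2027 (when the draft resolution is circulated) gives a deadline of April 4, 2027; completed January 17, 2027, before the deadline.
Step 3 — must wait 40 days from January 17, 2027 (when notice of the special meeting is given), so not before February 26, 2027; done March 1, 2027, after the minimum wait.
Step 4 — 8 and 29 days from March 1, 2027 (when the proxy materials are mailed) are March 9, 2027 and March 30, 2027 respectively; done March 20, 2027, which is between those dates.
Step 5 — counting 38 days from March 20, 2027 (when the special meeting is convened) gives a deadline of April 27, 2027; done April 24, 2027 — timely.
Step 6 — 19 and 40 days from April 24, 2027 (when the certificate of approval is filed) are May 13, 2027 and June 3, 2027 respectively; done May 15, 2027, which is between those dates.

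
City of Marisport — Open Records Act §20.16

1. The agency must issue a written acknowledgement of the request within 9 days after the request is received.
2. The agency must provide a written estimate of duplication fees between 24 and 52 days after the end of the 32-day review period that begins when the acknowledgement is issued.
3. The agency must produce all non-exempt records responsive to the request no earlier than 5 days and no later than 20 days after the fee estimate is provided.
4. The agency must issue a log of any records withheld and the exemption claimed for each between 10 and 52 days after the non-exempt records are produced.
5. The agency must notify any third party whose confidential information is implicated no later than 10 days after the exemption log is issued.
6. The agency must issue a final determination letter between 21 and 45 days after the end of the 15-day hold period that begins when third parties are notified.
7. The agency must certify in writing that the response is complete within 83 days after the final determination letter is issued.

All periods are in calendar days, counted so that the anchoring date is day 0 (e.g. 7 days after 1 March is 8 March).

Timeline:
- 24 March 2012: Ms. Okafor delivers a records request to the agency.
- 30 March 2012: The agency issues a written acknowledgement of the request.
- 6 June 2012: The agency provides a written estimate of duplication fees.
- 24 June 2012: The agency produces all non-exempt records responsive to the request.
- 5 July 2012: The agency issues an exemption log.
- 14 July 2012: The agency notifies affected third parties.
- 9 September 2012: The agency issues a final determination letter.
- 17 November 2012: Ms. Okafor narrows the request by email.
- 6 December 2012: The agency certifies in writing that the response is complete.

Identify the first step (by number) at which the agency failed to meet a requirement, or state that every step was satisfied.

(1) due by 24 March 2012 + 9 days = 2 April 2012; done 30 March 2012 — timely.
(2) the permitted window runs from 1 May 2012 + 24 = 25 May 2012 to 1 May 2012 + 52 = 22 June 2012; 6 June 2012 falls inside that range.
(3) the permitted window runs from 6 June 2012 + 5 = 11 June 2012 to 6 June 2012 + 20 = 26 June 2012; done 24 June 2012, which is between those dates.
(4) the permitted window runs from 24 June 2012 + 10 = 4 July 2012 to 24 June 2012 + 52 = 15 August 2012; done 5 July 2012, which is between those dates.
(5) due by 5 July 2012 + 10 days = 15 July 2012; completed 14 July 2012, before the deadline.
(6) the permitted window runs from 29 July 2012 + 21 = 19 August 2012 to 29 July 2012 + 45 = 12 September 2012; 9 September 2012 falls inside that range.
(7) due by 9 September 2012 + 83 days = 1 December 2012; 6 December 2012 misses that deadline by 5 days.

Step 7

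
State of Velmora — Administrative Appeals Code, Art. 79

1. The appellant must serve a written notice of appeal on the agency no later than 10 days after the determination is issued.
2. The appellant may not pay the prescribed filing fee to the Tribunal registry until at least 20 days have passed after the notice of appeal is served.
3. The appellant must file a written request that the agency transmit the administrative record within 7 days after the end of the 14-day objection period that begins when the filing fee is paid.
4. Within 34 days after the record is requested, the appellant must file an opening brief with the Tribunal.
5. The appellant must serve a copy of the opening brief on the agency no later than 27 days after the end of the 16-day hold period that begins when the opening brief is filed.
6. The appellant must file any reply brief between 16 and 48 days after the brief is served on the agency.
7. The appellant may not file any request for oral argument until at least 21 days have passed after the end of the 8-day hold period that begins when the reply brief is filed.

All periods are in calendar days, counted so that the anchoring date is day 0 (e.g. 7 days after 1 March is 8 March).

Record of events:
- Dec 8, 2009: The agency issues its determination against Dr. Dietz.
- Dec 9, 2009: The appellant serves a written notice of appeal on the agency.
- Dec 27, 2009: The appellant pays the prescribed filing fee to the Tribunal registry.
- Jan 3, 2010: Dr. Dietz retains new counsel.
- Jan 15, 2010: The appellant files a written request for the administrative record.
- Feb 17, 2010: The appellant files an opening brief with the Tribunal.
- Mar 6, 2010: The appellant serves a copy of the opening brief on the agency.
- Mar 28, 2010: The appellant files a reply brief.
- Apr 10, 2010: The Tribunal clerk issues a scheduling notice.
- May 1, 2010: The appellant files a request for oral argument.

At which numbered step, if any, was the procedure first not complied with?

Step 2

Step 1 — counting 10 days from Dec 8, 2009 (when the determination is issued) gives a deadline of Dec 18, 2009; done Dec 9, 2009 — timely.
Step 2 — must wait 20 days from Dec 9, 2009 (when the notice of appeal is served), so not before Dec 29, 2009; acted on Dec 27, 2009, 2 days prematurely.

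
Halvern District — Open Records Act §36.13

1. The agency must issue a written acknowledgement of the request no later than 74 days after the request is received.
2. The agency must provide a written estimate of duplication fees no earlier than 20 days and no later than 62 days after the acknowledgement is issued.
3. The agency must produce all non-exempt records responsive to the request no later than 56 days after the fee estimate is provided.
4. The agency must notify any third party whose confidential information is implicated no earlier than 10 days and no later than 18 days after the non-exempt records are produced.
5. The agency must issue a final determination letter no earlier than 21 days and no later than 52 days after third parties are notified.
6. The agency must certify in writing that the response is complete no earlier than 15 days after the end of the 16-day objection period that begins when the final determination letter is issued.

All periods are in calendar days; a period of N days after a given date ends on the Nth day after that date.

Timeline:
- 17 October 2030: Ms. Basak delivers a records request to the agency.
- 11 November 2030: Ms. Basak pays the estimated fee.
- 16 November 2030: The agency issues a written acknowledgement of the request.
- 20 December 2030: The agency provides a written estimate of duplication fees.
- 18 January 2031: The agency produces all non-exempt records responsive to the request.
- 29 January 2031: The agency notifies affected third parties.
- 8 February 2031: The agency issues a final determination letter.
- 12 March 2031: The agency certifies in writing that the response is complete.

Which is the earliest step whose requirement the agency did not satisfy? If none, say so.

Step 5

Step 1: 74 days after 17 October 2030 (when the request is received) is 30 December 2030; done 16 November 2030 — timely.
Step 2: the window is 20–62 days after 16 November 2030 (when the acknowledgement is issued), so 6 December 2030 through 17 January 2031; 20 December 2030 falls inside that range.
Step 3: 56 days after 20 December 2030 (when the fee estimate is provided) is 14 February 2031; 18 January 2031 is within that limit.
Step 4: the window is 10–18 days after 18 January 2031 (when the non-exempt records are produced), so 28 January 2031 through 5 February 2031; done 29 January 2031 — within the window.
Step 5: the window is 21–52 days after 29 January 2031 (when third parties are notified), so 19 February 2031 through 22 March 2031; 8 February 2031 is 11 days too early.
The procedure was therefore not followed at step 5.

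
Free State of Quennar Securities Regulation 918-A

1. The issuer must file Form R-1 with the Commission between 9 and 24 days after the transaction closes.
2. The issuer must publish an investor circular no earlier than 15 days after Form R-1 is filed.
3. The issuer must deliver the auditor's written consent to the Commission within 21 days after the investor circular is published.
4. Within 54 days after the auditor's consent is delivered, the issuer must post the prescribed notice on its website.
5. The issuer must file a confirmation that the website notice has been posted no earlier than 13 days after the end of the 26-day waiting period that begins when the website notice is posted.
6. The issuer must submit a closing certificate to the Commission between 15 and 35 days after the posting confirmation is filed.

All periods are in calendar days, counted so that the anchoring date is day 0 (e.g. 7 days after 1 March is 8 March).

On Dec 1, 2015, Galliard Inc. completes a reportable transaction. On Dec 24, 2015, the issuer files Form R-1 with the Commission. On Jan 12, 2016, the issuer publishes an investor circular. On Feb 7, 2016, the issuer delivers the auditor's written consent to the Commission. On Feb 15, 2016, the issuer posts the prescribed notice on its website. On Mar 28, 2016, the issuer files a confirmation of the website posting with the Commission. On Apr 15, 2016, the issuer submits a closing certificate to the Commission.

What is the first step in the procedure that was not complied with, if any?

Step 3

Step 1: the window is 9–24 days after Dec 1, 2015 (when the transaction closes), so Dec 10, 2015 through Dec 25, 2015; Dec 24, 2015 falls inside that range.
Step 2: the earliest permitted date is 15 days after Dec 24, 2015 (when Form R-1 is filed), i.e. Jan 8, 2016; done Jan 12, 2016, after the minimum wait.
Step 3: 21 days after Jan 12, 2016 (when the investor circular is published) is Feb 2, 2016; not done until Feb 7, 2016, 5 days after the deadline.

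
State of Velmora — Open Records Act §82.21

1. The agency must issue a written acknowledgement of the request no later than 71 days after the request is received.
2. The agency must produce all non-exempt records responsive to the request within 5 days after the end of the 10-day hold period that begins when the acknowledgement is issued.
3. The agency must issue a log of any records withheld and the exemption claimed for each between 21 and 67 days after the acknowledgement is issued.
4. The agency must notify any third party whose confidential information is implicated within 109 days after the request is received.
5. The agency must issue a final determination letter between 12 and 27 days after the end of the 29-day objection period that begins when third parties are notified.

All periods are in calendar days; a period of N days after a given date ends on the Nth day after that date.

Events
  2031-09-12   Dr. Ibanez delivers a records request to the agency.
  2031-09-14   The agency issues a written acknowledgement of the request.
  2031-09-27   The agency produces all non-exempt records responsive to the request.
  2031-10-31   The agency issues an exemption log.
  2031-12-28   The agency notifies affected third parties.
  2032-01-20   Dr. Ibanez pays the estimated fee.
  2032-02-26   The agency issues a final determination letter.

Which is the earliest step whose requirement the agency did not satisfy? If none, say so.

Step 5

Step 1: 71 days after 2031-09-12 (when the request is received) is 2031-11-22; 2031-09-14 is within that limit.
Step 2: 5 days after 2031-09-24 (end of the 10-day hold period, which began when the acknowledgement is issued on 2031-09-14) is 2031-09-29; 2031-09-27 is within that limit.
Step 3: the window is 21–67 days after 2031-09-14 (when the acknowledgement is issued), so 2031-10-05 through 2031-11-20; done 2031-10-31, which is between those dates.
Step 4: 109 days after 2031-09-12 (when the request is received) is 2031-12-30; done 2031-12-28 — timely.
Step 5: the window is 12–27 days after 2032-01-26 (end of the 29-day objection period, which began when third parties are notified on 2031-12-28), so 2032-02-07 through 2032-02-22; done 2032-02-26 — 4 days after the window closed.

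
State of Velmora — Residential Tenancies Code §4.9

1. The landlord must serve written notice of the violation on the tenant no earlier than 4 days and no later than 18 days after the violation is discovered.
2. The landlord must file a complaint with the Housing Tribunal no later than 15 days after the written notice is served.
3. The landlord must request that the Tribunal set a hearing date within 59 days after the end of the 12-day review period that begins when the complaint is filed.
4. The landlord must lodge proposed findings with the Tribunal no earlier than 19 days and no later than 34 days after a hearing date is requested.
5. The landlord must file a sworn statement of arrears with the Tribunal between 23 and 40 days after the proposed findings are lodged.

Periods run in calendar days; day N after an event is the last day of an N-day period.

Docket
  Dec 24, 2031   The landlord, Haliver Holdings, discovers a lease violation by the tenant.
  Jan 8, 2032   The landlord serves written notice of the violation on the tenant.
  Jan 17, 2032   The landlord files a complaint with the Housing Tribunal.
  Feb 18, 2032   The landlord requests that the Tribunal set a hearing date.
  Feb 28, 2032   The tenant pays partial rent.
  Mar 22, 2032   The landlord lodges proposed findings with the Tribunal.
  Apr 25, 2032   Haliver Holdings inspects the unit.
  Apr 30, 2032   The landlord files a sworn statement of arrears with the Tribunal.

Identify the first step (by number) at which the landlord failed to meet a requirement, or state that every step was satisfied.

None — every step was satisfied

Step 1: the window is 4–18 days after Dec 24, 2031 (when the violation is discovered), so Dec 28, 2031 through Jan 11, 2032; done Jan 8, 2032 — within the window.
Step 2: 15 days after Jan 8, 2032 (when the written notice is served) is Jan 23, 2032; Jan 17, 2032 is within that limit.
Step 3: 59 days after Jan 29, 2032 (end of the 12-day review period, which began when the complaint is filed on Jan 17, 2032) is Mar 28, 2032; done Feb 18, 2032 — timely.
Step 4: the window is 19–34 days after Feb 18, 2032 (when a hearing date is requested), so Mar 8, 2032 through Mar 23, 2032; done Mar 22, 2032 — within the window.
Step 5: the window is 23–40 days after Mar 22, 2032 (when the proposed findings are lodged), so Apr 14, 2032 through May 1, 2032; Apr 30, 2032 falls inside that range.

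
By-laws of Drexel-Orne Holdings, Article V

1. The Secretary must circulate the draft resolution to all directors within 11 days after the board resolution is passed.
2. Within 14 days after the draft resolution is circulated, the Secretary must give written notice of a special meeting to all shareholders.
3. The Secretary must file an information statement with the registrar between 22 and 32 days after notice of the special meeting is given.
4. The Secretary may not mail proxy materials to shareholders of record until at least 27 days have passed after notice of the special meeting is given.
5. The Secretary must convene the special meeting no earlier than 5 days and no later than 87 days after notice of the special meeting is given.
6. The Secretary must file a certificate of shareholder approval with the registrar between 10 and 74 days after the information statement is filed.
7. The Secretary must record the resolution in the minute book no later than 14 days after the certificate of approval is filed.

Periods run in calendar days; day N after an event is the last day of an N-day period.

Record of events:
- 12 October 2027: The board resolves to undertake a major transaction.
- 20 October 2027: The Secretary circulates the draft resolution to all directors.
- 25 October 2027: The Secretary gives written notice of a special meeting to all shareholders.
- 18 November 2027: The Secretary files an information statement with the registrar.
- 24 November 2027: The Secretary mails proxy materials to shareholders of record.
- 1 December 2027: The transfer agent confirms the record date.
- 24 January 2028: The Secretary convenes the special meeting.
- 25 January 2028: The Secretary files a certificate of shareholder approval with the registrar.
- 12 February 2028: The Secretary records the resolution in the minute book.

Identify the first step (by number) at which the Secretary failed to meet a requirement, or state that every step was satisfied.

Step 5

Step 1: 11 days after 12 October 2027 (when the board resolution is passed) is 23 October 2027; 20 October 2027 is within that limit.
Step 2: 14 days after 20 October 2027 (when the draft resolution is circulated) is 3 November 2027; 25 October 2027 is within that limit.
Step 3: the window is 22–32 days after 25 October 2027 (when notice of the special meeting is given), so 16 November 2027 through 26 November 2027; done 18 November 2027 — within the window.
Step 4: the earliest permitted date is 27 days after 25 October 2027 (when notice of the special meeting is given), i.e. 21 November 2027; done 24 November 2027 — permitted.
Step 5: the window is 5–87 days after 25 October 2027 (when notice of the special meeting is given), so 30 October 2027 through 20 January 2028; 24 January 2028 is 4 days past the end of the window.
No need to go further; step 5 was not satisfied.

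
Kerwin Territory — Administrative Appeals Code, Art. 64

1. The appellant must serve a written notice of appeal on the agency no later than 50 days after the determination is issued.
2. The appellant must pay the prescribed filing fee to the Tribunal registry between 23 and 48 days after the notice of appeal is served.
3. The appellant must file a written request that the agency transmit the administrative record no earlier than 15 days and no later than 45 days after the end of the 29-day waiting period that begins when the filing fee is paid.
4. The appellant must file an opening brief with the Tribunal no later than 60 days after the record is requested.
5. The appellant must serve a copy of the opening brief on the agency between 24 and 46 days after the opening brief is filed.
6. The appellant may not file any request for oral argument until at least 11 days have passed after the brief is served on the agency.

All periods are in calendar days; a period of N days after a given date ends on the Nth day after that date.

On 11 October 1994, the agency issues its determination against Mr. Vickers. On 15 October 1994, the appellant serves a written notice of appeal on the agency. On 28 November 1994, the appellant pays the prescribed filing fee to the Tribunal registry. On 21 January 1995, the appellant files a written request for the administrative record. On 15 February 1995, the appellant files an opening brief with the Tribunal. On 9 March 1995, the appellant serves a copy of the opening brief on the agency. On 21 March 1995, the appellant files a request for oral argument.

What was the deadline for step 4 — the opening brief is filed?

Step 4 runs from 21 January 1995, when the record is requested. 60 days after 21 January 1995 is 22 March 1995.

22 March 1995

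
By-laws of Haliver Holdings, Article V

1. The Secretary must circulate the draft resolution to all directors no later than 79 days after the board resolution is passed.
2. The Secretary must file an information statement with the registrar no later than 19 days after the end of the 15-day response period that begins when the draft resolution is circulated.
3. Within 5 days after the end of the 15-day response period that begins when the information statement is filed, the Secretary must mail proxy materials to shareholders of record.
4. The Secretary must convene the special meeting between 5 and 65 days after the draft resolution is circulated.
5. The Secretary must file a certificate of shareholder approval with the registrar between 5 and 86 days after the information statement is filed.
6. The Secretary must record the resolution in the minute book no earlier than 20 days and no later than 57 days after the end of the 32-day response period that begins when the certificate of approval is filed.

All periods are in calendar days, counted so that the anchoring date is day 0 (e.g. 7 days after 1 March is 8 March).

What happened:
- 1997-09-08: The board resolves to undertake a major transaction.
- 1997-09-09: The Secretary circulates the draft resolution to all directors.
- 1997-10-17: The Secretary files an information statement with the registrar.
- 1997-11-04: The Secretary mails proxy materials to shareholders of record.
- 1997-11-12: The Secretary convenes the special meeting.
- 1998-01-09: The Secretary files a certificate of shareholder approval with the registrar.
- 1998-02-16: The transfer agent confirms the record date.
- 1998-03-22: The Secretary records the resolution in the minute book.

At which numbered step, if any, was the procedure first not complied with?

Step 1: 79 days after 1997-09-08 (when the board resolution is passed) is 1997-11-26; done 1997-09-09 — timely.
Step 2: 19 days after 1997-09-24 (end of the 15-day response period, which began when the draft resolution is circulated on 1997-09-09) is 1997-10-13; 1997-10-17 misses that deadline by 4 days.

Step 2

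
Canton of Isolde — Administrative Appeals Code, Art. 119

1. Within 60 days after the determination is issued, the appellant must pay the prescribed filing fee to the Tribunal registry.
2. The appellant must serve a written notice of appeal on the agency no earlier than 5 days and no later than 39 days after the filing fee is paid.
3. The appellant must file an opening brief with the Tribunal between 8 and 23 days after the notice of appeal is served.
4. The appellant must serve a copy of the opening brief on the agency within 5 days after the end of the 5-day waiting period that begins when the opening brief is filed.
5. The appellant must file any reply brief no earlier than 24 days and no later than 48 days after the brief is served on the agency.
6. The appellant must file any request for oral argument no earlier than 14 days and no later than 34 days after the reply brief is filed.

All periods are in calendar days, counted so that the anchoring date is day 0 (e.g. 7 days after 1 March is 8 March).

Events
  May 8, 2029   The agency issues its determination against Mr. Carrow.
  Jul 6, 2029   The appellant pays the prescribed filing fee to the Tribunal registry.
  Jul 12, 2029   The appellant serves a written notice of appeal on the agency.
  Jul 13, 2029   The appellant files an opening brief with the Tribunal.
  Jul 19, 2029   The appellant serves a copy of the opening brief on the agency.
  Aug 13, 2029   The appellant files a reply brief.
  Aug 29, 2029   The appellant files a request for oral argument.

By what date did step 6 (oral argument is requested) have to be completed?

Step 6 runs from Aug 13, 2029, when the reply brief is filed. The window is 14–34 days after Aug 13, 2029; it closes on Sep 16, 2029.

Sep 16, 2029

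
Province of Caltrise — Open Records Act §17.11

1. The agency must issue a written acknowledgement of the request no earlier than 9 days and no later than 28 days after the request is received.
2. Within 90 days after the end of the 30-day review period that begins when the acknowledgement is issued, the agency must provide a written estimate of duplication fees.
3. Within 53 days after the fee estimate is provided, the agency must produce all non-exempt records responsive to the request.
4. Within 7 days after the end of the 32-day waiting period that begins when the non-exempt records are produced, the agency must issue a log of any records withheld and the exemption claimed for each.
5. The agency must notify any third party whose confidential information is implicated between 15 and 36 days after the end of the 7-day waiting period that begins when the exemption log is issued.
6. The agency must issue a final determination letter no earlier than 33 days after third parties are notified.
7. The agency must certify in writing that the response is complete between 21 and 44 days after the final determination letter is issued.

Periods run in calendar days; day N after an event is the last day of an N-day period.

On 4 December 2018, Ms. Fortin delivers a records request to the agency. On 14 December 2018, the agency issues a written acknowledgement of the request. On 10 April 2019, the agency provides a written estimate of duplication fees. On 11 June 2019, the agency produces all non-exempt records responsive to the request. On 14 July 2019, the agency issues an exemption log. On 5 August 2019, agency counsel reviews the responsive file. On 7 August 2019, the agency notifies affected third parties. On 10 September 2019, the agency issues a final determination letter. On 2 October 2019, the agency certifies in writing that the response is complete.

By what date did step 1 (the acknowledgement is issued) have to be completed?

1 January 2019

Step 1 runs from 4 December 2018, when the request is received. The window is 9–28 days after 4 December 2018; it closes on 1 January 2019.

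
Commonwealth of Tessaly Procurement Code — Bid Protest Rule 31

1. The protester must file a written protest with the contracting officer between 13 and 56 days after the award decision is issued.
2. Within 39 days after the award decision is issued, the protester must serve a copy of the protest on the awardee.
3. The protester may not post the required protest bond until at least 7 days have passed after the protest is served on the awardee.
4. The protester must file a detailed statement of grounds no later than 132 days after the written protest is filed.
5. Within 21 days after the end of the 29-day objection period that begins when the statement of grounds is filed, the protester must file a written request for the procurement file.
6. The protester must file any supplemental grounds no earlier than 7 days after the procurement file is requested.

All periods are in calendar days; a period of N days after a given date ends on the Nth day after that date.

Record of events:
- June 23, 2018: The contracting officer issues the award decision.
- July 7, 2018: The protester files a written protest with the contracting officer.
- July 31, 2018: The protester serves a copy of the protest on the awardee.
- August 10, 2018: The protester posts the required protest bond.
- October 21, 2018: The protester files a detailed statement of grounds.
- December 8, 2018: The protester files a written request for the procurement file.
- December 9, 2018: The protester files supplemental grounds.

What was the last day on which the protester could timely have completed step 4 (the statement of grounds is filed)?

Step 4 runs from July 7, 2018, when the written protest is filed. 132 days after July 7, 2018 is November 16, 2018.

November 16, 2018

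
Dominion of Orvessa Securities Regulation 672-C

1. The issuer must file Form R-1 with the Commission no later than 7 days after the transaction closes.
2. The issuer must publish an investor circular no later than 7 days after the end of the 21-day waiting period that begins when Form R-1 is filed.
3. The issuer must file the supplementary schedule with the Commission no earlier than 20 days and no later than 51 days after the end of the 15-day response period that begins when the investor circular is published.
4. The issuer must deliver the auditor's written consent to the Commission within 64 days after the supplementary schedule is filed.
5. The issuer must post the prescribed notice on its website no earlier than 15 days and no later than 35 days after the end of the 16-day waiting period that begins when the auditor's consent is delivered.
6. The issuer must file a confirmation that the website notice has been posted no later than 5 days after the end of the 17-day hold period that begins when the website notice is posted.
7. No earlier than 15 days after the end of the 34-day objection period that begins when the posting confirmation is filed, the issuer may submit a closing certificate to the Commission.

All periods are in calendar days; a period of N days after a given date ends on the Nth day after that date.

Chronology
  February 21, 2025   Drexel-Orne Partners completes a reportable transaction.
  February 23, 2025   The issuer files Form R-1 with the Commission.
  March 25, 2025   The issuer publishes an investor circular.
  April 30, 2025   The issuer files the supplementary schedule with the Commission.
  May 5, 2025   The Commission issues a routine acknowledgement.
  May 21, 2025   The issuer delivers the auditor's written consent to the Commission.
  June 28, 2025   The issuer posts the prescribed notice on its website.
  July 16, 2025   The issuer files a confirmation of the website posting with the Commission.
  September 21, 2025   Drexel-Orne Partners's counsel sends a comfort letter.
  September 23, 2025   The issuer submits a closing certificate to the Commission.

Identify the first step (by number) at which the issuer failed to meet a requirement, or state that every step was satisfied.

Step 1 — counting 7 days from February 21, 2025 (when the transaction closes) gives a deadline of February 28, 2025; completed February 23, 2025, before the deadline.
Step 2 — counting 7 days from March 16, 2025 (end of the 21-day waiting period, which began when Form R-1 is filed on February 23, 2025) gives a deadline of March 23, 2025; done March 25, 2025 — 2 days late.
No need to go further; step 2 was not satisfied.

Step 2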